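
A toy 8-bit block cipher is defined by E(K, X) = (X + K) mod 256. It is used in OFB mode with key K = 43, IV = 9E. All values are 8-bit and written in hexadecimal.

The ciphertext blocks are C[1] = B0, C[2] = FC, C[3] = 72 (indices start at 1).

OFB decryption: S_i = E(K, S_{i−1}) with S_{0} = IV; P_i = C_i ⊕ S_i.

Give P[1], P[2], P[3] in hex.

P[1] = 51, P[2] = D8, P[3] = 15

P[1]: S = E(K, 9E) = E1; B0 ⊕ E1 = 51.
P[2]: S = E(K, E1) = 24; FC ⊕ 24 = D8.
P[3]: S = E(K, 24) = 67; 72 ⊕ 67 = 15.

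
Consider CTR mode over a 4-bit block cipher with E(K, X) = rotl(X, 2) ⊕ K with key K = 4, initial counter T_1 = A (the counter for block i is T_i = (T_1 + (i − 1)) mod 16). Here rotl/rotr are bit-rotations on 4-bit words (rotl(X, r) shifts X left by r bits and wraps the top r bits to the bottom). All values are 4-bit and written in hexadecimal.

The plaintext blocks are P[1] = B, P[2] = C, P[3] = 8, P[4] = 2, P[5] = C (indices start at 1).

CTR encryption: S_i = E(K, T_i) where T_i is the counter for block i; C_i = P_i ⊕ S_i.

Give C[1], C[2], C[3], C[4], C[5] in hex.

C[1]: T = A, S = E(K, T) = E; B ⊕ E = 5.
C[2]: T = B, S = E(K, T) = A; C ⊕ A = 6.
C[3]: T = C, S = E(K, T) = 7; 8 ⊕ 7 = F.
C[4]: T = D, S = E(K, T) = 3; 2 ⊕ 3 = 1.
C[5]: T = E, S = E(K, T) = F; C ⊕ F = 3.

C[1] = 5, C[2] = 6, C[3] = F, C[4] = 1, C[5] = 3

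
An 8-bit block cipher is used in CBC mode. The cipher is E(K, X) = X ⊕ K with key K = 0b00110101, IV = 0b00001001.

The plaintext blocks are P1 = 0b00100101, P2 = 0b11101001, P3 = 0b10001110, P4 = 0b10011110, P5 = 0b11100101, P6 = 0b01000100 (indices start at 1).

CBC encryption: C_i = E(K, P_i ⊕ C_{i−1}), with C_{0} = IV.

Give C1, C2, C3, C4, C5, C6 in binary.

C1 = 0b00011001, C2 = 0b11000101, C3 = 0b01111110, C4 = 0b11010101, C5 = 0b00000101, C6 = 0b01110100

C1: P1 ⊕ 0b00001001 = 0b00101100; E(K, 0b00101100) = 0b00011001.
C2: P2 ⊕ 0b00011001 = 0b11110000; E(K, 0b11110000) = 0b11000101.
C3: P3 ⊕ 0b11000101 = 0b01001011; E(K, 0b01001011) = 0b01111110.
C4: P4 ⊕ 0b01111110 = 0b11100000; E(K, 0b11100000) = 0b11010101.
C5: P5 ⊕ 0b11010101 = 0b00110000; E(K, 0b00110000) = 0b00000101.
C6: P6 ⊕ 0b00000101 = 0b01000001; E(K, 0b01000001) = 0b01110100.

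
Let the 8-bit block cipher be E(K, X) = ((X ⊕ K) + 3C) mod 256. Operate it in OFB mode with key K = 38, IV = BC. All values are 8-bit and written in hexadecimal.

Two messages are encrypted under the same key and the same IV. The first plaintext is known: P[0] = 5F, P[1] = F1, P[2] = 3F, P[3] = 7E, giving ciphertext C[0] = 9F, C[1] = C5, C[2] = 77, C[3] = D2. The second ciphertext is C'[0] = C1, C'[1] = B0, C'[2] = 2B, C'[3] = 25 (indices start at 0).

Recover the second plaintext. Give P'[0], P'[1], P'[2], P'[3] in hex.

In OFB with a reused IV, both messages share the same keystream S_i, so C_i ⊕ C'_i = P_i ⊕ P'_i and thus P'_i = P_i ⊕ C_i ⊕ C'_i.
P'[0]: 5F ⊕ 9F ⊕ C1 = 01.
P'[1]: F1 ⊕ C5 ⊕ B0 = 84.
P'[2]: 3F ⊕ 77 ⊕ 2B = 63.
P'[3]: 7E ⊕ D2 ⊕ 25 = 89.

P'[0] = 01, P'[1] = 84, P'[2] = 63, P'[3] = 89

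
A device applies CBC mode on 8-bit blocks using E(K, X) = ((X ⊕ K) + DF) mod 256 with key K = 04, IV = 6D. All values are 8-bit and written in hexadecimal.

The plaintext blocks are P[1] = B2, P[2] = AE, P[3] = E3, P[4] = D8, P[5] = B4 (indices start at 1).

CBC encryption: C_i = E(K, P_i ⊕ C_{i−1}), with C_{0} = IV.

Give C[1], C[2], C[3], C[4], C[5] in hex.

C[1]: P[1] ⊕ 6D = DF; E(K, DF) = BA.
C[2]: P[2] ⊕ BA = 14; E(K, 14) = EF.
C[3]: P[3] ⊕ EF = 0C; E(K, 0C) = E7.
C[4]: P[4] ⊕ E7 = 3F; E(K, 3F) = 1A.
C[5]: P[5] ⊕ 1A = AE; E(K, AE) = 89.

C[1] = BA, C[2] = EF, C[3] = E7, C[4] = 1A, C[5] = 89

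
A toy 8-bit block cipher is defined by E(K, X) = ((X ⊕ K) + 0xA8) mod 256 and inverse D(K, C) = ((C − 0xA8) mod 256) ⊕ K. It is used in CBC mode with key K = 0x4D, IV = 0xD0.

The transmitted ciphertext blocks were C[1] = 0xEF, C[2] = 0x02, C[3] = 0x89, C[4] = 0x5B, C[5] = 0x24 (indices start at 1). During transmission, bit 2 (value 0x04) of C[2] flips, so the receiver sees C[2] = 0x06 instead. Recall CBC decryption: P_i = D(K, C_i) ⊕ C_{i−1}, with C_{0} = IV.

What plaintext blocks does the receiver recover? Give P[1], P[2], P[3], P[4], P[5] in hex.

P[1] = 0xDA, P[2] = 0xFC, P[3] = 0xAA, P[4] = 0x77, P[5] = 0x6A

Only C[2] changed, to 0x06. In CBC, a change in C_i garbles P_i and flips the same bit in P_{i+1}. Decrypting the received ciphertext:
P[1]: D(K, 0xEF) = 0x0A; 0x0A ⊕ 0xD0 = 0xDA.
P[2]: D(K, 0x06) = 0x13; 0x13 ⊕ 0xEF = 0xFC.
P[3]: D(K, 0x89) = 0xAC; 0xAC ⊕ 0x06 = 0xAA.
P[4]: D(K, 0x5B) = 0xFE; 0xFE ⊕ 0x89 = 0x77.
P[5]: D(K, 0x24) = 0x31; 0x31 ⊕ 0x5B = 0x6A.
Blocks that differ from the original plaintext: P[2], P[3].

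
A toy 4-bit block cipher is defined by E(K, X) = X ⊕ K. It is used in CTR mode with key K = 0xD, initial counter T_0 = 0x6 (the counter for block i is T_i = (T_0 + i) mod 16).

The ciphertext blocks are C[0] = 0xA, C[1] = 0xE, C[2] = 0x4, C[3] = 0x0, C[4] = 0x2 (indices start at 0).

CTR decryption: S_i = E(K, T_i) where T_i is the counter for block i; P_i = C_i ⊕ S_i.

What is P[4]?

P[4] = 0x5

P[4]: T = 0xA, S = E(K, T) = 0x7; 0x2 ⊕ 0x7 = 0x5.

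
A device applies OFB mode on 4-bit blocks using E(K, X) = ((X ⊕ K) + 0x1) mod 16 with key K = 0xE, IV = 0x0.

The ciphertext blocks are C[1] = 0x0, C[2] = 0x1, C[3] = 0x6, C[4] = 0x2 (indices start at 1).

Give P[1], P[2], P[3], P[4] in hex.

OFB decryption: S_i = E(K, S_{i−1}) with S_{0} = IV; P_i = C_i ⊕ S_i.
P[1]: S = E(K, 0x0) = 0xF; 0x0 ⊕ 0xF = 0xF.
P[2]: S = E(K, 0xF) = 0x2; 0x1 ⊕ 0x2 = 0x3.
P[3]: S = E(K, 0x2) = 0xD; 0x6 ⊕ 0xD = 0xB.
P[4]: S = E(K, 0xD) = 0x4; 0x2 ⊕ 0x4 = 0x6.

P[1] = 0xF, P[2] = 0x3, P[3] = 0xB, P[4] = 0x6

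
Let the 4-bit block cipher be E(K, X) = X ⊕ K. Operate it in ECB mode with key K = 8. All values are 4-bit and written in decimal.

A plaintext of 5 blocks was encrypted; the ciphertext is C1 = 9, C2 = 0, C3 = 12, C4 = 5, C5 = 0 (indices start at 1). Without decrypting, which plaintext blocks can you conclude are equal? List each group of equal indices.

P2 = P5

ECB encrypts each block independently with the same key, so equal ciphertext blocks imply equal plaintext blocks.
C2 = C5 = 0, so P2 = P5.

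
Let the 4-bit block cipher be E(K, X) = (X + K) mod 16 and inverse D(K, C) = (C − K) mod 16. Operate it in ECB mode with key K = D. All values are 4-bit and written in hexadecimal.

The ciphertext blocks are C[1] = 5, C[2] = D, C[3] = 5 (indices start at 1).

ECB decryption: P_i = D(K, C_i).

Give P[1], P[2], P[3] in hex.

P[1] = 8, P[2] = 0, P[3] = 8

P[1]: D(K, 5) = 8.
P[2]: D(K, D) = 0.
P[3]: D(K, 5) = 8.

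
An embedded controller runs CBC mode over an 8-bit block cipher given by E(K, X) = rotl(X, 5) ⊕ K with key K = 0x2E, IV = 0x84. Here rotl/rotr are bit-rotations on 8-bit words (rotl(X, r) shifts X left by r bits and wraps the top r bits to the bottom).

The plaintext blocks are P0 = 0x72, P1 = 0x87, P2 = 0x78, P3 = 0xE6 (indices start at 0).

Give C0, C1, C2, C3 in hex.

CBC encryption: C_i = E(K, P_i ⊕ C_{i−1}), with C_{−1} = IV.
C0: P0 ⊕ 0x84 = 0xF6; E(K, 0xF6) = 0xF0.
C1: P1 ⊕ 0xF0 = 0x77; E(K, 0x77) = 0xC0.
C2: P2 ⊕ 0xC0 = 0xB8; E(K, 0xB8) = 0x39.
C3: P3 ⊕ 0x39 = 0xDF; E(K, 0xDF) = 0xD5.

C0 = 0xF0, C1 = 0xC0, C2 = 0x39, C3 = 0xD5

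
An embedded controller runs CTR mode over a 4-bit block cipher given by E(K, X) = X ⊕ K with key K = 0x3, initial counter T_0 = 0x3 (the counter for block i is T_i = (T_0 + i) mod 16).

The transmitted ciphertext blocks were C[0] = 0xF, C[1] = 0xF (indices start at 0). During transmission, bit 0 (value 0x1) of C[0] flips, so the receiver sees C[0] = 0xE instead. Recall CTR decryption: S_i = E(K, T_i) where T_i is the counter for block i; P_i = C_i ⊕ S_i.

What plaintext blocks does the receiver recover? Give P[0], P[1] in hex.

Only C[0] changed, to 0xE. In CTR, a change in C_i flips the same bit in P_i only; the keystream is unaffected. Decrypting the received ciphertext:
P[0]: T = 0x3, S = E(K, T) = 0x0; 0xE ⊕ 0x0 = 0xE.
P[1]: T = 0x4, S = E(K, T) = 0x7; 0xF ⊕ 0x7 = 0x8.
Blocks that differ from the original plaintext: P[0].

P[0] = 0xE, P[1] = 0x8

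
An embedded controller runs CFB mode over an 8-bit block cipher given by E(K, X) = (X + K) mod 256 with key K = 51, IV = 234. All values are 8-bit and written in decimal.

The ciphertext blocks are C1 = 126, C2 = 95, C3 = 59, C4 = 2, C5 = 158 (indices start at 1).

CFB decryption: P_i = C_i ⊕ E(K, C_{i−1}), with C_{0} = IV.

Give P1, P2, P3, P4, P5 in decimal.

P1: E(K, 234) = 29; 126 ⊕ 29 = 99.
P2: E(K, 126) = 177; 95 ⊕ 177 = 238.
P3: E(K, 95) = 146; 59 ⊕ 146 = 169.
P4: E(K, 59) = 110; 2 ⊕ 110 = 108.
P5: E(K, 2) = 53; 158 ⊕ 53 = 171.

P1 = 99, P2 = 238, P3 = 169, P4 = 108, P5 = 171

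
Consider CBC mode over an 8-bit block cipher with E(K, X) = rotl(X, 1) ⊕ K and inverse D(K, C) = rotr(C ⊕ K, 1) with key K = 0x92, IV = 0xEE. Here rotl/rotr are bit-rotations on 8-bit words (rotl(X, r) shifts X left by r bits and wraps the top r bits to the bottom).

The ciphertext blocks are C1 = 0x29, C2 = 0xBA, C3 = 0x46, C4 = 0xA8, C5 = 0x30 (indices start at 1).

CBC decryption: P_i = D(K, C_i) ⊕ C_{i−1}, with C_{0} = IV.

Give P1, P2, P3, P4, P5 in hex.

P1: D(K, 0x29) = 0xDD; 0xDD ⊕ 0xEE = 0x33.
P2: D(K, 0xBA) = 0x14; 0x14 ⊕ 0x29 = 0x3D.
P3: D(K, 0x46) = 0x6A; 0x6A ⊕ 0xBA = 0xD0.
P4: D(K, 0xA8) = 0x1D; 0x1D ⊕ 0x46 = 0x5B.
P5: D(K, 0x30) = 0x51; 0x51 ⊕ 0xA8 = 0xF9.

P1 = 0x33, P2 = 0x3D, P3 = 0xD0, P4 = 0x5B, P5 = 0xF9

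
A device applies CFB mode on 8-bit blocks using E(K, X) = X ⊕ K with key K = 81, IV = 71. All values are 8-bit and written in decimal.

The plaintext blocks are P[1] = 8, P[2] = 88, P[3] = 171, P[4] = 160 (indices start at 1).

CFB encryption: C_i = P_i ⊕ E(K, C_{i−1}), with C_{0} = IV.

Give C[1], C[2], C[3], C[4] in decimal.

C[1]: E(K, 71) = 22; 8 ⊕ 22 = 30.
C[2]: E(K, 30) = 79; 88 ⊕ 79 = 23.
C[3]: E(K, 23) = 70; 171 ⊕ 70 = 237.
C[4]: E(K, 237) = 188; 160 ⊕ 188 = 28.

C[1] = 30, C[2] = 23, C[3] = 237, C[4] = 28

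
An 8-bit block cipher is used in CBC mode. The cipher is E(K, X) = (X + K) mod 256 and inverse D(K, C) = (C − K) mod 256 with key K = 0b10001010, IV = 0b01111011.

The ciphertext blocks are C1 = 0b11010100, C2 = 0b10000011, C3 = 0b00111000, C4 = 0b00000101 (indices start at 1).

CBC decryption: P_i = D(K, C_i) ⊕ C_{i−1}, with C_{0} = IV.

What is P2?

P2: D(K, 0b10000011) = 0b11111001; 0b11111001 ⊕ 0b11010100 = 0b00101101.

P2 = 0b00101101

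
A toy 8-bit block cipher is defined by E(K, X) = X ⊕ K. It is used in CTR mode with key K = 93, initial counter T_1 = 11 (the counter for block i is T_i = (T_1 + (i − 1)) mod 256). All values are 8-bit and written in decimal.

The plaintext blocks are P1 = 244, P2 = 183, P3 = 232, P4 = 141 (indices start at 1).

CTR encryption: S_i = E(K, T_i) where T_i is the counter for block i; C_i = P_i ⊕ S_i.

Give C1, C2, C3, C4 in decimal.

C1: T = 11, S = E(K, T) = 86; 244 ⊕ 86 = 162.
C2: T = 12, S = E(K, T) = 81; 183 ⊕ 81 = 230.
C3: T = 13, S = E(K, T) = 80; 232 ⊕ 80 = 184.
C4: T = 14, S = E(K, T) = 83; 141 ⊕ 83 = 222.

C1 = 162, C2 = 230, C3 = 184, C4 = 222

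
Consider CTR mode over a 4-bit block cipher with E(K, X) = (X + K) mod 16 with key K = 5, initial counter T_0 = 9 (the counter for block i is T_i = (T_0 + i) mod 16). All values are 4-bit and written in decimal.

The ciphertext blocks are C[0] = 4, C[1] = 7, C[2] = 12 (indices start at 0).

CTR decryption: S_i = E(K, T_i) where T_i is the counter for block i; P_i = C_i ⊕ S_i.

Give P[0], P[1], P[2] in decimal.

P[0]: T = 9, S = E(K, T) = 14; 4 ⊕ 14 = 10.
P[1]: T = 10, S = E(K, T) = 15; 7 ⊕ 15 = 8.
P[2]: T = 11, S = E(K, T) = 0; 12 ⊕ 0 = 12.

P[0] = 10, P[1] = 8, P[2] = 12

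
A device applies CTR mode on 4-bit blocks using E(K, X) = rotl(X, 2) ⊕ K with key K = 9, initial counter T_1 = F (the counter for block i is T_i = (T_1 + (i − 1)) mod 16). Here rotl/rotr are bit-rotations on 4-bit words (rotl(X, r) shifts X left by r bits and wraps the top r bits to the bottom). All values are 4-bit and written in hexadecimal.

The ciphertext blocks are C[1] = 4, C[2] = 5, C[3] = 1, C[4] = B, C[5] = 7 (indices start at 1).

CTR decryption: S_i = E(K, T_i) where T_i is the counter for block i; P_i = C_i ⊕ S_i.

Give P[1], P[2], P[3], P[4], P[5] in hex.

P[1] = 2, P[2] = C, P[3] = C, P[4] = A, P[5] = 2

P[1]: T = F, S = E(K, T) = 6; 4 ⊕ 6 = 2.
P[2]: T = 0, S = E(K, T) = 9; 5 ⊕ 9 = C.
P[3]: T = 1, S = E(K, T) = D; 1 ⊕ D = C.
P[4]: T = 2, S = E(K, T) = 1; B ⊕ 1 = A.
P[5]: T = 3, S = E(K, T) = 5; 7 ⊕ 5 = 2.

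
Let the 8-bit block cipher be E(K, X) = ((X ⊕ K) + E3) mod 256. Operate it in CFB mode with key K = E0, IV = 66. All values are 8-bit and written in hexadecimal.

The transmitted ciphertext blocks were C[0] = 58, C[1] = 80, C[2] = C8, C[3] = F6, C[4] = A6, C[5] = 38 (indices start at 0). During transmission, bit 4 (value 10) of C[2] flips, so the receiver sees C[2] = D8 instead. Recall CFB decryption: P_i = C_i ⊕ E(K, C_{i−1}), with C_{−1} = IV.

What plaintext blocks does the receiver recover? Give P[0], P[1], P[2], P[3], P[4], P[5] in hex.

Only C[2] changed, to D8. In CFB, a change in C_i flips the same bit in P_i and garbles P_{i+1}. Decrypting the received ciphertext:
P[0]: E(K, 66) = 69; 58 ⊕ 69 = 31.
P[1]: E(K, 58) = 9B; 80 ⊕ 9B = 1B.
P[2]: E(K, 80) = 43; D8 ⊕ 43 = 9B.
P[3]: E(K, D8) = 1B; F6 ⊕ 1B = ED.
P[4]: E(K, F6) = F9; A6 ⊕ F9 = 5F.
P[5]: E(K, A6) = 29; 38 ⊕ 29 = 11.
Blocks that differ from the original plaintext: P[2], P[3].

P[0] = 31, P[1] = 1B, P[2] = 9B, P[3] = ED, P[4] = 5F, P[5] = 11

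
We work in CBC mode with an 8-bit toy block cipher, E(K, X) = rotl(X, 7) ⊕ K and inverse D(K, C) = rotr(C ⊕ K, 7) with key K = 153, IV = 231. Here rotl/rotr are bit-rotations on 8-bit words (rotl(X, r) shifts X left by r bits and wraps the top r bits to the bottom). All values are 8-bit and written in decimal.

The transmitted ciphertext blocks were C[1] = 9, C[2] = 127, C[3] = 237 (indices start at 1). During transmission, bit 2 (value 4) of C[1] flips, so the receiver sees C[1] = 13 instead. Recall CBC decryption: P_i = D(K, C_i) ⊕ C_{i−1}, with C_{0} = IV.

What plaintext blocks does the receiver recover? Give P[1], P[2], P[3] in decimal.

Only C[1] changed, to 13. In CBC, a change in C_i garbles P_i and flips the same bit in P_{i+1}. Decrypting the received ciphertext:
P[1]: D(K, 13) = 41; 41 ⊕ 231 = 206.
P[2]: D(K, 127) = 205; 205 ⊕ 13 = 192.
P[3]: D(K, 237) = 232; 232 ⊕ 127 = 151.
Blocks that differ from the original plaintext: P[1], P[2].

P[1] = 206, P[2] = 192, P[3] = 151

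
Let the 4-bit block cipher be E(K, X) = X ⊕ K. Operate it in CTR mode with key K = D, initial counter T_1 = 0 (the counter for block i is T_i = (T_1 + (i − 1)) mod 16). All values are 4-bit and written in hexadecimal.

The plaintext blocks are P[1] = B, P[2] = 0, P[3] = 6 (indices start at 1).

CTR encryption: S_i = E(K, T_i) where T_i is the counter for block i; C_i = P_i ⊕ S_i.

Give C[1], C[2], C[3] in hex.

C[1] = 6, C[2] = C, C[3] = 9

C[1]: T = 0, S = E(K, T) = D; B ⊕ D = 6.
C[2]: T = 1, S = E(K, T) = C; 0 ⊕ C = C.
C[3]: T = 2, S = E(K, T) = F; 6 ⊕ F = 9.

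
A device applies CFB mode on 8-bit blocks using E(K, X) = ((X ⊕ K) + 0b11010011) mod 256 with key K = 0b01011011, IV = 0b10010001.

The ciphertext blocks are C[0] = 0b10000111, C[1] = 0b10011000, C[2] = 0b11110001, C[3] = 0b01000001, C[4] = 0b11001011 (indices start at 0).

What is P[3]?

P[3] = 0b00111100

CFB decryption: P_i = C_i ⊕ E(K, C_{i−1}), with C_{−1} = IV.
P[3]: E(K, 0b11110001) = 0b01111101; 0b01000001 ⊕ 0b01111101 = 0b00111100.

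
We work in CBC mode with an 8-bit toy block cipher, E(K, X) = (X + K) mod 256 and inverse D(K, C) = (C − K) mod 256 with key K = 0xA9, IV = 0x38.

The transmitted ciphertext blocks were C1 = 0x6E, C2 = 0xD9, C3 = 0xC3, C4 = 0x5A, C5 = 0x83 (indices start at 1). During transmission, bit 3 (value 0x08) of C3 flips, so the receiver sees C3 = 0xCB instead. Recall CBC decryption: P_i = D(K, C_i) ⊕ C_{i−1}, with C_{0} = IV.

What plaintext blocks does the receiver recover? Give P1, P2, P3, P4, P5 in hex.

P1 = 0xFD, P2 = 0x5E, P3 = 0xFB, P4 = 0x7A, P5 = 0x80

Only C3 changed, to 0xCB. In CBC, a change in C_i garbles P_i and flips the same bit in P_{i+1}. Decrypting the received ciphertext:
P1: D(K, 0x6E) = 0xC5; 0xC5 ⊕ 0x38 = 0xFD.
P2: D(K, 0xD9) = 0x30; 0x30 ⊕ 0x6E = 0x5E.
P3: D(K, 0xCB) = 0x22; 0x22 ⊕ 0xD9 = 0xFB.
P4: D(K, 0x5A) = 0xB1; 0xB1 ⊕ 0xCB = 0x7A.
P5: D(K, 0x83) = 0xDA; 0xDA ⊕ 0x5A = 0x80.
Blocks that differ from the original plaintext: P3, P4.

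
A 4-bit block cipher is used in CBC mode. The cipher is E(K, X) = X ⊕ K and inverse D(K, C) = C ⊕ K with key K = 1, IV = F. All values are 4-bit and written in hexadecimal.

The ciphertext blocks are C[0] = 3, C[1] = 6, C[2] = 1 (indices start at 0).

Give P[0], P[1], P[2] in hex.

CBC decryption: P_i = D(K, C_i) ⊕ C_{i−1}, with C_{−1} = IV.
P[0]: D(K, 3) = 2; 2 ⊕ F = D.
P[1]: D(K, 6) = 7; 7 ⊕ 3 = 4.
P[2]: D(K, 1) = 0; 0 ⊕ 6 = 6.

P[0] = D, P[1] = 4, P[2] = 6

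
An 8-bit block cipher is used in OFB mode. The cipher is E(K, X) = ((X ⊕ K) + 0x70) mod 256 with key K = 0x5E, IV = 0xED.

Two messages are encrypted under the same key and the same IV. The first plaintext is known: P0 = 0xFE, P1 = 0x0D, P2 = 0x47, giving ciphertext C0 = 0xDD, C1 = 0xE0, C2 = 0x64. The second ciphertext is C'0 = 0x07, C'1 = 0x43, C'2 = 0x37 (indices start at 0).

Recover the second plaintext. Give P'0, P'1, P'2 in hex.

In OFB with a reused IV, both messages share the same keystream S_i, so C_i ⊕ C'_i = P_i ⊕ P'_i and thus P'_i = P_i ⊕ C_i ⊕ C'_i.
P'0: 0xFE ⊕ 0xDD ⊕ 0x07 = 0x24.
P'1: 0x0D ⊕ 0xE0 ⊕ 0x43 = 0xAE.
P'2: 0x47 ⊕ 0x64 ⊕ 0x37 = 0x14.

P'0 = 0x24, P'1 = 0xAE, P'2 = 0x14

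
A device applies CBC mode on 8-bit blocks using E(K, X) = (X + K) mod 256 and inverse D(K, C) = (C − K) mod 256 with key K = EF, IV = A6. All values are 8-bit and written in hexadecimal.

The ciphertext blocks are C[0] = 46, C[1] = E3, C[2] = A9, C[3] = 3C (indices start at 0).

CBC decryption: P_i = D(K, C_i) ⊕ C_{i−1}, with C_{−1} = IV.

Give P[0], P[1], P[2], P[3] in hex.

P[0] = F1, P[1] = B2, P[2] = 59, P[3] = E4

P[0]: D(K, 46) = 57; 57 ⊕ A6 = F1.
P[1]: D(K, E3) = F4; F4 ⊕ 46 = B2.
P[2]: D(K, A9) = BA; BA ⊕ E3 = 59.
P[3]: D(K, 3C) = 4D; 4D ⊕ A9 = E4.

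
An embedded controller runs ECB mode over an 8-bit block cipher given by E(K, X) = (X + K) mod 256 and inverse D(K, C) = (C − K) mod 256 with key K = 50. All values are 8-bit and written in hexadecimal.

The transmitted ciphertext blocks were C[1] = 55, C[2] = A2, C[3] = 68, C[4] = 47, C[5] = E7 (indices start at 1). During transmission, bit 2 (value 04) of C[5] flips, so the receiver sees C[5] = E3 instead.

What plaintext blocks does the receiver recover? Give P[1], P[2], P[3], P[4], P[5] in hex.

ECB decryption: P_i = D(K, C_i).
Only C[5] changed, to E3. In ECB, a change in C_i affects only P_i. Decrypting the received ciphertext:
P[1]: D(K, 55) = 05.
P[2]: D(K, A2) = 52.
P[3]: D(K, 68) = 18.
P[4]: D(K, 47) = F7.
P[5]: D(K, E3) = 93.
Blocks that differ from the original plaintext: P[5].

P[1] = 05, P[2] = 52, P[3] = 18, P[4] = F7, P[5] = 93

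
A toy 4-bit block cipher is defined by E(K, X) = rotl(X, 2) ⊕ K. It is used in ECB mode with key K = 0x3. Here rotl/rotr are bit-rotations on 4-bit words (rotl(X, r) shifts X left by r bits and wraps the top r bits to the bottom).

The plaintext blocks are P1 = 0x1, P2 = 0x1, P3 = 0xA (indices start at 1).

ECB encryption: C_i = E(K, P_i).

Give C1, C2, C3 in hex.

C1: E(K, 0x1) = 0x7.
C2: E(K, 0x1) = 0x7.
C3: E(K, 0xA) = 0x9.

C1 = 0x7, C2 = 0x7, C3 = 0x9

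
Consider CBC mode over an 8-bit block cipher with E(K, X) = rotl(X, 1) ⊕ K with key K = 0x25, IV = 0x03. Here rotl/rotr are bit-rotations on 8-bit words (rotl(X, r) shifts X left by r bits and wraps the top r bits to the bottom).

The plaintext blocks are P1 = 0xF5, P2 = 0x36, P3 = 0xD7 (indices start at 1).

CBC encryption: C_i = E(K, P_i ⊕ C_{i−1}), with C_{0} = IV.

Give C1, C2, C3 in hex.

C1: P1 ⊕ 0x03 = 0xF6; E(K, 0xF6) = 0xC8.
C2: P2 ⊕ 0xC8 = 0xFE; E(K, 0xFE) = 0xD8.
C3: P3 ⊕ 0xD8 = 0x0F; E(K, 0x0F) = 0x3B.

C1 = 0xC8, C2 = 0xD8, C3 = 0x3B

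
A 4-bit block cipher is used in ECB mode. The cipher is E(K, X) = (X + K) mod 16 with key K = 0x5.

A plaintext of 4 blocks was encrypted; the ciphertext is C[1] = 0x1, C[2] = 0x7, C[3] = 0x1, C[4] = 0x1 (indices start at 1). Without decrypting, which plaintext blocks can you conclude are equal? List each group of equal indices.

P[1] = P[3] = P[4]

ECB encrypts each block independently with the same key, so equal ciphertext blocks imply equal plaintext blocks.
C[1] = C[3] = C[4] = 0x1, so P[1] = P[3] = P[4].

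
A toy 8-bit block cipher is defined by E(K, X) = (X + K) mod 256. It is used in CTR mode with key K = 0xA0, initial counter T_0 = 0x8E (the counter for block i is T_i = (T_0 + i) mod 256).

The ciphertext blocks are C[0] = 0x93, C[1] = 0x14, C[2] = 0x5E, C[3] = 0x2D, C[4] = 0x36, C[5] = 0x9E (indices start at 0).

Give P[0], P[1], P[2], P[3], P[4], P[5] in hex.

CTR decryption: S_i = E(K, T_i) where T_i is the counter for block i; P_i = C_i ⊕ S_i.
P[0]: T = 0x8E, S = E(K, T) = 0x2E; 0x93 ⊕ 0x2E = 0xBD.
P[1]: T = 0x8F, S = E(K, T) = 0x2F; 0x14 ⊕ 0x2F = 0x3B.
P[2]: T = 0x90, S = E(K, T) = 0x30; 0x5E ⊕ 0x30 = 0x6E.
P[3]: T = 0x91, S = E(K, T) = 0x31; 0x2D ⊕ 0x31 = 0x1C.
P[4]: T = 0x92, S = E(K, T) = 0x32; 0x36 ⊕ 0x32 = 0x04.
P[5]: T = 0x93, S = E(K, T) = 0x33; 0x9E ⊕ 0x33 = 0xAD.

P[0] = 0xBD, P[1] = 0x3B, P[2] = 0x6E, P[3] = 0x1C, P[4] = 0x04, P[5] = 0xAD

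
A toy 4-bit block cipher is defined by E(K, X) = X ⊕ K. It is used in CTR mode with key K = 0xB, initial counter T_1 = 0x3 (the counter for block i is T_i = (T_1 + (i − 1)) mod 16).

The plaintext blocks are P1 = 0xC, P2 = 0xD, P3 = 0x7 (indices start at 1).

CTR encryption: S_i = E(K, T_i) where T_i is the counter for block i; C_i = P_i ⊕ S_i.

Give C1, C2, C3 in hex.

C1: T = 0x3, S = E(K, T) = 0x8; 0xC ⊕ 0x8 = 0x4.
C2: T = 0x4, S = E(K, T) = 0xF; 0xD ⊕ 0xF = 0x2.
C3: T = 0x5, S = E(K, T) = 0xE; 0x7 ⊕ 0xE = 0x9.

C1 = 0x4, C2 = 0x2, C3 = 0x9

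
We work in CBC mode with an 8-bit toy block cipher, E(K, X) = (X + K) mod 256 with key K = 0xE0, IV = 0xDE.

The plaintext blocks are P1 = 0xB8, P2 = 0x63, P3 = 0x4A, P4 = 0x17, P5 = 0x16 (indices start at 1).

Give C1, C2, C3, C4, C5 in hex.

CBC encryption: C_i = E(K, P_i ⊕ C_{i−1}), with C_{0} = IV.
C1: P1 ⊕ 0xDE = 0x66; E(K, 0x66) = 0x46.
C2: P2 ⊕ 0x46 = 0x25; E(K, 0x25) = 0x05.
C3: P3 ⊕ 0x05 = 0x4F; E(K, 0x4F) = 0x2F.
C4: P4 ⊕ 0x2F = 0x38; E(K, 0x38) = 0x18.
C5: P5 ⊕ 0x18 = 0x0E; E(K, 0x0E) = 0xEE.

C1 = 0x46, C2 = 0x05, C3 = 0x2F, C4 = 0x18, C5 = 0xEE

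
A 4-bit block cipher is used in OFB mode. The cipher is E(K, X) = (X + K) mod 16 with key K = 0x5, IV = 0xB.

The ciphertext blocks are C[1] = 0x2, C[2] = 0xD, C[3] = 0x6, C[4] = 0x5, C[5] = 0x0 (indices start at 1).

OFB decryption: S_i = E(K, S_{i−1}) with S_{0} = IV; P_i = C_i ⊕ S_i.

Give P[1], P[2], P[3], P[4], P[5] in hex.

P[1]: S = E(K, 0xB) = 0x0; 0x2 ⊕ 0x0 = 0x2.
P[2]: S = E(K, 0x0) = 0x5; 0xD ⊕ 0x5 = 0x8.
P[3]: S = E(K, 0x5) = 0xA; 0x6 ⊕ 0xA = 0xC.
P[4]: S = E(K, 0xA) = 0xF; 0x5 ⊕ 0xF = 0xA.
P[5]: S = E(K, 0xF) = 0x4; 0x0 ⊕ 0x4 = 0x4.

P[1] = 0x2, P[2] = 0x8, P[3] = 0xC, P[4] = 0xA, P[5] = 0x4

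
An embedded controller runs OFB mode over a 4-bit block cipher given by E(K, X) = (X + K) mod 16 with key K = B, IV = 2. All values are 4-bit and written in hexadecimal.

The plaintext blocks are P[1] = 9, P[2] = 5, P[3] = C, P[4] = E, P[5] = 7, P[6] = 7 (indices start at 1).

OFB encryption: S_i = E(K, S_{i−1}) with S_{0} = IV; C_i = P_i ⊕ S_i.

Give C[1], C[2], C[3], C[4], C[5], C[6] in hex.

C[1] = 4, C[2] = D, C[3] = F, C[4] = 0, C[5] = E, C[6] = 3

C[1]: S = E(K, 2) = D; 9 ⊕ D = 4.
C[2]: S = E(K, D) = 8; 5 ⊕ 8 = D.
C[3]: S = E(K, 8) = 3; C ⊕ 3 = F.
C[4]: S = E(K, 3) = E; E ⊕ E = 0.
C[5]: S = E(K, E) = 9; 7 ⊕ 9 = E.
C[6]: S = E(K, 9) = 4; 7 ⊕ 4 = 3.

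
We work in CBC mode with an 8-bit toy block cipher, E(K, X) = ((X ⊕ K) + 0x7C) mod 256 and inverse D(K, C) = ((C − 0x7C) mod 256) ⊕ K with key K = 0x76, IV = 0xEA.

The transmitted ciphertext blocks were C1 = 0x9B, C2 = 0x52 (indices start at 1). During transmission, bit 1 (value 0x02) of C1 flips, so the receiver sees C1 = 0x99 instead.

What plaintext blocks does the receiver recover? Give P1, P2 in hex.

CBC decryption: P_i = D(K, C_i) ⊕ C_{i−1}, with C_{0} = IV.
Only C1 changed, to 0x99. In CBC, a change in C_i garbles P_i and flips the same bit in P_{i+1}. Decrypting the received ciphertext:
P1: D(K, 0x99) = 0x6B; 0x6B ⊕ 0xEA = 0x81.
P2: D(K, 0x52) = 0xA0; 0xA0 ⊕ 0x99 = 0x39.
Blocks that differ from the original plaintext: P1, P2.

P1 = 0x81, P2 = 0x39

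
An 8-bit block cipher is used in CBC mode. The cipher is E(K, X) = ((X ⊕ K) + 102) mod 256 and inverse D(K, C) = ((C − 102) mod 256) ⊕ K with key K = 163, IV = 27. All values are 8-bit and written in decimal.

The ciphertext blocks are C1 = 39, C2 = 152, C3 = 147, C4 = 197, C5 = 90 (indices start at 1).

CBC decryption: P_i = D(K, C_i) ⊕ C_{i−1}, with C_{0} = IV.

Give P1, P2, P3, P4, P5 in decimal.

P1 = 121, P2 = 182, P3 = 22, P4 = 111, P5 = 146

P1: D(K, 39) = 98; 98 ⊕ 27 = 121.
P2: D(K, 152) = 145; 145 ⊕ 39 = 182.
P3: D(K, 147) = 142; 142 ⊕ 152 = 22.
P4: D(K, 197) = 252; 252 ⊕ 147 = 111.
P5: D(K, 90) = 87; 87 ⊕ 197 = 146.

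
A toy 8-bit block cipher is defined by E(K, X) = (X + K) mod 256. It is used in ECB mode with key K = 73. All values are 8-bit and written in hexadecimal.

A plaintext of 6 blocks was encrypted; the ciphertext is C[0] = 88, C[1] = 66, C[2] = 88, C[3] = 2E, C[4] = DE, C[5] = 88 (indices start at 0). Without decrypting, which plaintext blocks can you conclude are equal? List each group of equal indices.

P[0] = P[2] = P[5]

ECB encrypts each block independently with the same key, so equal ciphertext blocks imply equal plaintext blocks.
C[0] = C[2] = C[5] = 88, so P[0] = P[2] = P[5].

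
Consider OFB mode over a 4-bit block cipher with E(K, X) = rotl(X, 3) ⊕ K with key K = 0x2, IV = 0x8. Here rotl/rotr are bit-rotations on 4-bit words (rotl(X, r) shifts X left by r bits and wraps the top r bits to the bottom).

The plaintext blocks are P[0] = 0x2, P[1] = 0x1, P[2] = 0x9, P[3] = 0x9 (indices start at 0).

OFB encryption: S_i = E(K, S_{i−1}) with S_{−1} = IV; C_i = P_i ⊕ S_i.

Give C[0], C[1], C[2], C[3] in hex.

C[0] = 0x4, C[1] = 0x0, C[2] = 0x3, C[3] = 0xE

C[0]: S = E(K, 0x8) = 0x6; 0x2 ⊕ 0x6 = 0x4.
C[1]: S = E(K, 0x6) = 0x1; 0x1 ⊕ 0x1 = 0x0.
C[2]: S = E(K, 0x1) = 0xA; 0x9 ⊕ 0xA = 0x3.
C[3]: S = E(K, 0xA) = 0x7; 0x9 ⊕ 0x7 = 0xE.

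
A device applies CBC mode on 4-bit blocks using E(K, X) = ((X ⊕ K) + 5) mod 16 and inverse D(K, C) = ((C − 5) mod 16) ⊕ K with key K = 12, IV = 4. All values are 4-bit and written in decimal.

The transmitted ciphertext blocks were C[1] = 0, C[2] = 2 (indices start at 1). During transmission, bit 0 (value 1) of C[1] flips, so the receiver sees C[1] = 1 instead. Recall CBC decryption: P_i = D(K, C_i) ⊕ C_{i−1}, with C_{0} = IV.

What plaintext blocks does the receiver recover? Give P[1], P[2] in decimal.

P[1] = 4, P[2] = 0

Only C[1] changed, to 1. In CBC, a change in C_i garbles P_i and flips the same bit in P_{i+1}. Decrypting the received ciphertext:
P[1]: D(K, 1) = 0; 0 ⊕ 4 = 4.
P[2]: D(K, 2) = 1; 1 ⊕ 1 = 0.
Blocks that differ from the original plaintext: P[1], P[2].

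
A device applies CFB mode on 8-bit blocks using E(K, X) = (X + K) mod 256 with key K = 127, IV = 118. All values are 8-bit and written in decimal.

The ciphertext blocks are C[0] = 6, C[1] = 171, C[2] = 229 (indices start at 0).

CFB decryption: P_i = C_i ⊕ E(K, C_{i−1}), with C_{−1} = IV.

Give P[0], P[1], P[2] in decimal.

P[0] = 243, P[1] = 46, P[2] = 207

P[0]: E(K, 118) = 245; 6 ⊕ 245 = 243.
P[1]: E(K, 6) = 133; 171 ⊕ 133 = 46.
P[2]: E(K, 171) = 42; 229 ⊕ 42 = 207.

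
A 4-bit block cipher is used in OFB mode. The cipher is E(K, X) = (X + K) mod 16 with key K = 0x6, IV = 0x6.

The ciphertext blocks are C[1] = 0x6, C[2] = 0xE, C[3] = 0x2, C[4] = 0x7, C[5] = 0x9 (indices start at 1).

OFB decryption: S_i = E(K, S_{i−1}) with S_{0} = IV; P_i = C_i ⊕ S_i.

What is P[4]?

P[4] = 0x9

P[1]: S = E(K, 0x6) = 0xC; 0x6 ⊕ 0xC = 0xA.
P[2]: S = E(K, 0xC) = 0x2; 0xE ⊕ 0x2 = 0xC.
P[3]: S = E(K, 0x2) = 0x8; 0x2 ⊕ 0x8 = 0xA.
P[4]: S = E(K, 0x8) = 0xE; 0x7 ⊕ 0xE = 0x9.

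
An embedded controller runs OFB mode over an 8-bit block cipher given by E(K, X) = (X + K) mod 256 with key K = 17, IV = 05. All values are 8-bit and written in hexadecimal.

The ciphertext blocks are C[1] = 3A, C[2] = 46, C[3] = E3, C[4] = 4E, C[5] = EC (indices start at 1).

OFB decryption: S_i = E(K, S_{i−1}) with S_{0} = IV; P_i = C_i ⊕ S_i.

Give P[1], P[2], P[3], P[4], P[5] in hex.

P[1] = 26, P[2] = 75, P[3] = A9, P[4] = 2F, P[5] = 94

P[1]: S = E(K, 05) = 1C; 3A ⊕ 1C = 26.
P[2]: S = E(K, 1C) = 33; 46 ⊕ 33 = 75.
P[3]: S = E(K, 33) = 4A; E3 ⊕ 4A = A9.
P[4]: S = E(K, 4A) = 61; 4E ⊕ 61 = 2F.
P[5]: S = E(K, 61) = 78; EC ⊕ 78 = 94.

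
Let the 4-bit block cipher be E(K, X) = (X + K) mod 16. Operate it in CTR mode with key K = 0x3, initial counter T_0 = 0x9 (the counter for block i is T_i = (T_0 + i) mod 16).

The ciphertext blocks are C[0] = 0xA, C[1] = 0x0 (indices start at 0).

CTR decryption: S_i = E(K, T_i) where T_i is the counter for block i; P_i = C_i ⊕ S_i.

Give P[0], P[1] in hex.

P[0]: T = 0x9, S = E(K, T) = 0xC; 0xA ⊕ 0xC = 0x6.
P[1]: T = 0xA, S = E(K, T) = 0xD; 0x0 ⊕ 0xD = 0xD.

P[0] = 0x6, P[1] = 0xD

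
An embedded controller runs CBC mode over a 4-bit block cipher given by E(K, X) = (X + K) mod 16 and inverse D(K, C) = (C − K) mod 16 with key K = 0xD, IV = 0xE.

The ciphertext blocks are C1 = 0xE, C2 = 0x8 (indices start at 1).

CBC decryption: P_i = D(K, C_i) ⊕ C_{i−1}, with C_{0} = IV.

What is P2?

P2: D(K, 0x8) = 0xB; 0xB ⊕ 0xE = 0x5.

P2 = 0x5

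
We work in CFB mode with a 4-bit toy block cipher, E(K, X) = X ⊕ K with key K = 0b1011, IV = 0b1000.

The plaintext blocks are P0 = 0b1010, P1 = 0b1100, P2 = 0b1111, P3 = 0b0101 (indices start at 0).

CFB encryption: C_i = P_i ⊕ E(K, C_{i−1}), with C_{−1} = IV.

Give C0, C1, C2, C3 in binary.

C0: E(K, 0b1000) = 0b0011; 0b1010 ⊕ 0b0011 = 0b1001.
C1: E(K, 0b1001) = 0b0010; 0b1100 ⊕ 0b0010 = 0b1110.
C2: E(K, 0b1110) = 0b0101; 0b1111 ⊕ 0b0101 = 0b1010.
C3: E(K, 0b1010) = 0b0001; 0b0101 ⊕ 0b0001 = 0b0100.

C0 = 0b1001, C1 = 0b1110, C2 = 0b1010, C3 = 0b0100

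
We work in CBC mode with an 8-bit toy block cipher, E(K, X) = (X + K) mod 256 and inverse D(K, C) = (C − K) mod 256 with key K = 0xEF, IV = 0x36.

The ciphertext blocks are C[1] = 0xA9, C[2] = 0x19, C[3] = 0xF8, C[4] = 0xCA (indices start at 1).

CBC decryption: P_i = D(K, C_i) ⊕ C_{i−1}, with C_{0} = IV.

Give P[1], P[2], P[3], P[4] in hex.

P[1]: D(K, 0xA9) = 0xBA; 0xBA ⊕ 0x36 = 0x8C.
P[2]: D(K, 0x19) = 0x2A; 0x2A ⊕ 0xA9 = 0x83.
P[3]: D(K, 0xF8) = 0x09; 0x09 ⊕ 0x19 = 0x10.
P[4]: D(K, 0xCA) = 0xDB; 0xDB ⊕ 0xF8 = 0x23.

P[1] = 0x8C, P[2] = 0x83, P[3] = 0x10, P[4] = 0x23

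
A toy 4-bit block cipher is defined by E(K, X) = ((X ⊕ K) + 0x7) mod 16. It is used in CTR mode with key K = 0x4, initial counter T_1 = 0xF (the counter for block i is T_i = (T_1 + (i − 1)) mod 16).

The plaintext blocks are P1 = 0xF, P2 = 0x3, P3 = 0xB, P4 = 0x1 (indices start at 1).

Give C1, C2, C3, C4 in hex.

C1 = 0xD, C2 = 0x8, C3 = 0x7, C4 = 0xC

CTR encryption: S_i = E(K, T_i) where T_i is the counter for block i; C_i = P_i ⊕ S_i.
C1: T = 0xF, S = E(K, T) = 0x2; 0xF ⊕ 0x2 = 0xD.
C2: T = 0x0, S = E(K, T) = 0xB; 0x3 ⊕ 0xB = 0x8.
C3: T = 0x1, S = E(K, T) = 0xC; 0xB ⊕ 0xC = 0x7.
C4: T = 0x2, S = E(K, T) = 0xD; 0x1 ⊕ 0xD = 0xC.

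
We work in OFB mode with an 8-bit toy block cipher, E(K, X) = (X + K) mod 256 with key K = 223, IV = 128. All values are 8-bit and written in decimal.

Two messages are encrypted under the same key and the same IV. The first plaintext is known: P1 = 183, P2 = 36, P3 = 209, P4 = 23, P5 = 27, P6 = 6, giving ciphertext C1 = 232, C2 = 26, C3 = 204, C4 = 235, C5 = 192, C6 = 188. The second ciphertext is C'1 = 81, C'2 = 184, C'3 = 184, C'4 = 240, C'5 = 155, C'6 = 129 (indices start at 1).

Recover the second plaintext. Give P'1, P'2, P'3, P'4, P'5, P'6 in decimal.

P'1 = 14, P'2 = 134, P'3 = 165, P'4 = 12, P'5 = 64, P'6 = 59

In OFB with a reused IV, both messages share the same keystream S_i, so C_i ⊕ C'_i = P_i ⊕ P'_i and thus P'_i = P_i ⊕ C_i ⊕ C'_i.
P'1: 183 ⊕ 232 ⊕ 81 = 14.
P'2: 36 ⊕ 26 ⊕ 184 = 134.
P'3: 209 ⊕ 204 ⊕ 184 = 165.
P'4: 23 ⊕ 235 ⊕ 240 = 12.
P'5: 27 ⊕ 192 ⊕ 155 = 64.
P'6: 6 ⊕ 188 ⊕ 129 = 59.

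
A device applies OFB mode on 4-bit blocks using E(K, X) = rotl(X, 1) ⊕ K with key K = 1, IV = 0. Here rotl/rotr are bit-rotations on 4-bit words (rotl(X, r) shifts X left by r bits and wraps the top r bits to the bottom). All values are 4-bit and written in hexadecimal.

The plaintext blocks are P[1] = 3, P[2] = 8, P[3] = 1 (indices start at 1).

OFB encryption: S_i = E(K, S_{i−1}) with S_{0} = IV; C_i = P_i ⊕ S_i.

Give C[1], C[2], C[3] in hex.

C[1] = 2, C[2] = B, C[3] = 6

C[1]: S = E(K, 0) = 1; 3 ⊕ 1 = 2.
C[2]: S = E(K, 1) = 3; 8 ⊕ 3 = B.
C[3]: S = E(K, 3) = 7; 1 ⊕ 7 = 6.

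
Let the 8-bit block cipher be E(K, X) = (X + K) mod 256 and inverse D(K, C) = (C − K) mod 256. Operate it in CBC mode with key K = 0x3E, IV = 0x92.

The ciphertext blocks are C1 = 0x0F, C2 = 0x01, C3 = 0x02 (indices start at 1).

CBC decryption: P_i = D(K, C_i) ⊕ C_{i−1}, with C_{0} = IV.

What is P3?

P3: D(K, 0x02) = 0xC4; 0xC4 ⊕ 0x01 = 0xC5.

P3 = 0xC5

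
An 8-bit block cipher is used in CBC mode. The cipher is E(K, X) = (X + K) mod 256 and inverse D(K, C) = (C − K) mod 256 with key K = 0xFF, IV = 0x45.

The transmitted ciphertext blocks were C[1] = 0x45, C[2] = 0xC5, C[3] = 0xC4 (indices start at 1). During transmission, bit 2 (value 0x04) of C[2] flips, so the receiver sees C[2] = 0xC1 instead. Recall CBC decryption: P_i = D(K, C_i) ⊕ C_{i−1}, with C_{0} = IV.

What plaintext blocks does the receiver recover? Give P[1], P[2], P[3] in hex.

P[1] = 0x03, P[2] = 0x87, P[3] = 0x04

Only C[2] changed, to 0xC1. In CBC, a change in C_i garbles P_i and flips the same bit in P_{i+1}. Decrypting the received ciphertext:
P[1]: D(K, 0x45) = 0x46; 0x46 ⊕ 0x45 = 0x03.
P[2]: D(K, 0xC1) = 0xC2; 0xC2 ⊕ 0x45 = 0x87.
P[3]: D(K, 0xC4) = 0xC5; 0xC5 ⊕ 0xC1 = 0x04.
Blocks that differ from the original plaintext: P[2], P[3].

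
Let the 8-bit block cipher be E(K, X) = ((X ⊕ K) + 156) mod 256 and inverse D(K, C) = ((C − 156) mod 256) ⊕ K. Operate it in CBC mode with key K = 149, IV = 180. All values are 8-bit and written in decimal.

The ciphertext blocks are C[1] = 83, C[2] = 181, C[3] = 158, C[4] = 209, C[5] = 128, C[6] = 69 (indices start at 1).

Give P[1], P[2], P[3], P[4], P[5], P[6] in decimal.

P[1] = 150, P[2] = 223, P[3] = 34, P[4] = 62, P[5] = 160, P[6] = 188

CBC decryption: P_i = D(K, C_i) ⊕ C_{i−1}, with C_{0} = IV.
P[1]: D(K, 83) = 34; 34 ⊕ 180 = 150.
P[2]: D(K, 181) = 140; 140 ⊕ 83 = 223.
P[3]: D(K, 158) = 151; 151 ⊕ 181 = 34.
P[4]: D(K, 209) = 160; 160 ⊕ 158 = 62.
P[5]: D(K, 128) = 113; 113 ⊕ 209 = 160.
P[6]: D(K, 69) = 60; 60 ⊕ 128 = 188.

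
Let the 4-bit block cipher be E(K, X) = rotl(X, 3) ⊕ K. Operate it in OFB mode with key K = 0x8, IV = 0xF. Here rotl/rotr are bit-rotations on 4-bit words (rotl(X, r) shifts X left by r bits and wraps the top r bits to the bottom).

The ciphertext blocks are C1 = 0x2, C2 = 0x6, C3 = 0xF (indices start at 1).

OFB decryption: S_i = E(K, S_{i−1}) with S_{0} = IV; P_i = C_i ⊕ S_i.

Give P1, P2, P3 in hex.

P1 = 0x5, P2 = 0x5, P3 = 0xE

P1: S = E(K, 0xF) = 0x7; 0x2 ⊕ 0x7 = 0x5.
P2: S = E(K, 0x7) = 0x3; 0x6 ⊕ 0x3 = 0x5.
P3: S = E(K, 0x3) = 0x1; 0xF ⊕ 0x1 = 0xE.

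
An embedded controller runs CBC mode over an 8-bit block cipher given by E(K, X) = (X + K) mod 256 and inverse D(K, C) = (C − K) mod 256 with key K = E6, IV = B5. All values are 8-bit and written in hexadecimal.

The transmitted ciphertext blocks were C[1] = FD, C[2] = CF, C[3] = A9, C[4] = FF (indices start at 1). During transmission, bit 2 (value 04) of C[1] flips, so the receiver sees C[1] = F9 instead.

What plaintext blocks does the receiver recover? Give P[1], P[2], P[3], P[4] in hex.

CBC decryption: P_i = D(K, C_i) ⊕ C_{i−1}, with C_{0} = IV.
Only C[1] changed, to F9. In CBC, a change in C_i garbles P_i and flips the same bit in P_{i+1}. Decrypting the received ciphertext:
P[1]: D(K, F9) = 13; 13 ⊕ B5 = A6.
P[2]: D(K, CF) = E9; E9 ⊕ F9 = 10.
P[3]: D(K, A9) = C3; C3 ⊕ CF = 0C.
P[4]: D(K, FF) = 19; 19 ⊕ A9 = B0.
Blocks that differ from the original plaintext: P[1], P[2].

P[1] = A6, P[2] = 10, P[3] = 0C, P[4] = B0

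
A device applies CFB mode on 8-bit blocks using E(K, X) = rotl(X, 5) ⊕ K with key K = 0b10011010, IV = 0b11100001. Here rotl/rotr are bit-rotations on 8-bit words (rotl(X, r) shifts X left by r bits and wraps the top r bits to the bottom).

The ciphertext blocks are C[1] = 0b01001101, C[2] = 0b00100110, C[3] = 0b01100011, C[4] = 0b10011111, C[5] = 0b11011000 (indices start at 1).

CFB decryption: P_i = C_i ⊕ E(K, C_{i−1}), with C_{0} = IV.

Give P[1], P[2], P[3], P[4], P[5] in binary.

P[1]: E(K, 0b11100001) = 0b10100110; 0b01001101 ⊕ 0b10100110 = 0b11101011.
P[2]: E(K, 0b01001101) = 0b00110011; 0b00100110 ⊕ 0b00110011 = 0b00010101.
P[3]: E(K, 0b00100110) = 0b01011110; 0b01100011 ⊕ 0b01011110 = 0b00111101.
P[4]: E(K, 0b01100011) = 0b11110110; 0b10011111 ⊕ 0b11110110 = 0b01101001.
P[5]: E(K, 0b10011111) = 0b01101001; 0b11011000 ⊕ 0b01101001 = 0b10110001.

P[1] = 0b11101011, P[2] = 0b00010101, P[3] = 0b00111101, P[4] = 0b01101001, P[5] = 0b10110001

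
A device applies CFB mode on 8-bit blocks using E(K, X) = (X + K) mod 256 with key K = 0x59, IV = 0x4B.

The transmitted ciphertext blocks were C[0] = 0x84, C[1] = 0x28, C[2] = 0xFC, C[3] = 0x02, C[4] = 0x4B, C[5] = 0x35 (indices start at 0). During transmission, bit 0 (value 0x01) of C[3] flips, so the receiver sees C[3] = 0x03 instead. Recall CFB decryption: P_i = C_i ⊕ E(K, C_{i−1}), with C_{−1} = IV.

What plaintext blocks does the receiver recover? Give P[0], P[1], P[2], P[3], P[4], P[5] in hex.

Only C[3] changed, to 0x03. In CFB, a change in C_i flips the same bit in P_i and garbles P_{i+1}. Decrypting the received ciphertext:
P[0]: E(K, 0x4B) = 0xA4; 0x84 ⊕ 0xA4 = 0x20.
P[1]: E(K, 0x84) = 0xDD; 0x28 ⊕ 0xDD = 0xF5.
P[2]: E(K, 0x28) = 0x81; 0xFC ⊕ 0x81 = 0x7D.
P[3]: E(K, 0xFC) = 0x55; 0x03 ⊕ 0x55 = 0x56.
P[4]: E(K, 0x03) = 0x5C; 0x4B ⊕ 0x5C = 0x17.
P[5]: E(K, 0x4B) = 0xA4; 0x35 ⊕ 0xA4 = 0x91.
Blocks that differ from the original plaintext: P[3], P[4].

P[0] = 0x20, P[1] = 0xF5, P[2] = 0x7D, P[3] = 0x56, P[4] = 0x17, P[5] = 0x91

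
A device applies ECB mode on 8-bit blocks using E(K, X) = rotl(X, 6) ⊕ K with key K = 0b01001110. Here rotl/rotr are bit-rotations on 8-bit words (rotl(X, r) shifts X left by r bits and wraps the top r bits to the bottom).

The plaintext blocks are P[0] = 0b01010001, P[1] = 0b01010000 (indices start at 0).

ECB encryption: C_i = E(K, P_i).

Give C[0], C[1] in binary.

C[0] = 0b00011010, C[1] = 0b01011010

C[0]: E(K, 0b01010001) = 0b00011010.
C[1]: E(K, 0b01010000) = 0b01011010.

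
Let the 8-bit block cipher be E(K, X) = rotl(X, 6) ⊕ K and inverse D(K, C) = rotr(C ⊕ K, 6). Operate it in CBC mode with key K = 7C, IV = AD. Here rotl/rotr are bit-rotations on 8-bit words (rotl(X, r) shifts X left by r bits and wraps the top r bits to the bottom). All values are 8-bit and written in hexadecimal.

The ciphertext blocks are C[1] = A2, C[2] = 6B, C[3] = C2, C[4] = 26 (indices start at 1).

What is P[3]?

P[3] = 91

CBC decryption: P_i = D(K, C_i) ⊕ C_{i−1}, with C_{0} = IV.
P[3]: D(K, C2) = FA; FA ⊕ 6B = 91.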